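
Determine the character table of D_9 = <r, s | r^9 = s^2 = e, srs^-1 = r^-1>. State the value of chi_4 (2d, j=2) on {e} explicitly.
Conjugacy classes: {e} of size 1, {r^1, r^8} of size 2, {r^2, r^7} of size 2, {r^3, r^6} of size 2, {r^4, r^5} of size 2, {s, sr, ..., sr^8} of size 9.
Character table:
  irrep \ class              {e} (size 1)  {r^1, r^8} (size 2)  {r^2, r^7} (size 2)  {r^3, r^6} (size 2)  {r^4, r^5} (size 2)  {s, sr, ..., sr^8} (size 9)
  chi_1 (triv)               1             1                    1                    1                    1                    1                          
  chi_2 (sign: r->1, s->-1)  1             1                    1                    1                    1                    -1                         
  chi_3 (2d, j=1)            2             2*cos(2*pi/9)        2*cos(4*pi/9)        -1                   -2*cos(pi/9)         0                          
  chi_4 (2d, j=2)            2             2*cos(4*pi/9)        -2*cos(pi/9)         -1                   2*cos(2*pi/9)        0                          
  chi_5 (2d, j=3)            2             -1                   -1                   2                    -1                   0                          
  chi_6 (2d, j=4)            2             -2*cos(pi/9)         2*cos(2*pi/9)        -1                   2*cos(4*pi/9)        0                          

Spot check: chi_4 (2d, j=2) on {e} = 2.

Argument: D_9 has order 2*9 = 18 with 6 conjugacy classes, hence 6 irreducibles. Sum of squared dims 1 + 1 + 4 + 4 + 4 + 4 = 18 = |G|. Linear characters come from the abelianisation; the 2-dimensional irreps have character r^k -> 2*cos(2*pi*j*k/9), reflections -> 0.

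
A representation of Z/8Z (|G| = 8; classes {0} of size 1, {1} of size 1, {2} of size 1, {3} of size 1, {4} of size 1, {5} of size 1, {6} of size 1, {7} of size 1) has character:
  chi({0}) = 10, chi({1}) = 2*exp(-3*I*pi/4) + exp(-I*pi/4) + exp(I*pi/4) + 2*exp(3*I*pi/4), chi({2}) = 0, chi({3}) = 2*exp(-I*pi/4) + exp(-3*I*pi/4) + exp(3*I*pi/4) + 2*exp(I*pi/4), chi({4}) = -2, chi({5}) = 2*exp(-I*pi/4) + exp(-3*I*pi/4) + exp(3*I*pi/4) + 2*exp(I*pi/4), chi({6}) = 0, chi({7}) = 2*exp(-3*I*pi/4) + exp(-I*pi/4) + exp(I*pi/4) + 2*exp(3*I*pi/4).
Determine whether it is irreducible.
Not irreducible (reducible): <chi, chi> = 14 > 1.

Argument: <chi, chi> = (1/|G|) sum_C |C| * |chi(C)|^2 = (1/8)[1*|10|^2 + 1*|2*exp(-3*I*pi/4) + exp(-I*pi/4) + exp(I*pi/4) + 2*exp(3*I*pi/4)|^2 + 1*|0|^2 + 1*|2*exp(-I*pi/4) + exp(-3*I*pi/4) + exp(3*I*pi/4) + 2*exp(I*pi/4)|^2 + 1*|-2|^2 + 1*|2*exp(-I*pi/4) + exp(-3*I*pi/4) + exp(3*I*pi/4) + 2*exp(I*pi/4)|^2 + 1*|0|^2 + 1*|2*exp(-3*I*pi/4) + exp(-I*pi/4) + exp(I*pi/4) + 2*exp(3*I*pi/4)|^2]
  = (1/8)[(100) + (2) + (0) + (2) + (4) + (2) + (0) + (2)] = 112/8 = 14.
(Exp terms are combined using exp(i*s)*conj(exp(i*t)) = exp(i*(s-t)), and sums of them are collapsed using the identity that for every m > 1 the m distinct m-th roots of unity sum to 0, e.g. 1 + exp(2*I*pi/3) + exp(-2*I*pi/3) = 0.)
A character is irreducible iff <chi, chi> = 1, so this representation is reducible.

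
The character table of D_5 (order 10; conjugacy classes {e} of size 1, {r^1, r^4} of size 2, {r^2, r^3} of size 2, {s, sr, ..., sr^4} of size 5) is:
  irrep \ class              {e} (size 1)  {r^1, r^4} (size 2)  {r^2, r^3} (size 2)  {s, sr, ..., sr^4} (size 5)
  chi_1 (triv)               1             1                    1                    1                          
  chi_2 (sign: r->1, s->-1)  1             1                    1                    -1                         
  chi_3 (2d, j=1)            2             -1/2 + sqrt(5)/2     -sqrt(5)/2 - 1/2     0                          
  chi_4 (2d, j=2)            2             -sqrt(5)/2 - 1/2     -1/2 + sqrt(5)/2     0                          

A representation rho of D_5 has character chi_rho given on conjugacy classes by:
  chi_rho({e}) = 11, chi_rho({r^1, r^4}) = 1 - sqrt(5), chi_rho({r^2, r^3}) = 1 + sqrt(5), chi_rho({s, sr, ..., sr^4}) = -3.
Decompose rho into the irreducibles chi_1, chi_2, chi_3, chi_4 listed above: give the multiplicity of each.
Multiplicities: chi_1: 0, chi_2: 3, chi_3: 1, chi_4: 3.

Explanation: Use <chi_rho, chi> = (1/|G|) sum_C |C| * chi_rho(C) * conj(chi(C)) with |G| = 10 for each irreducible chi in the table:
  <chi_rho, chi_1> = (1/10)[1*(11)*conj(1) + 2*(1 - sqrt(5))*conj(1) + 2*(1 + sqrt(5))*conj(1) + 5*(-3)*conj(1)]
      = (1/10)[(11) + (2 - 2*sqrt(5)) + (2 + 2*sqrt(5)) + (-15)] = 0/10 = 0
  <chi_rho, chi_2> = (1/10)[1*(11)*conj(1) + 2*(1 - sqrt(5))*conj(1) + 2*(1 + sqrt(5))*conj(1) + 5*(-3)*conj(-1)]
      = (1/10)[(11) + (2 - 2*sqrt(5)) + (2 + 2*sqrt(5)) + (15)] = 30/10 = 3
  <chi_rho, chi_3> = (1/10)[1*(11)*conj(2) + 2*(1 - sqrt(5))*conj(-1/2 + sqrt(5)/2) + 2*(1 + sqrt(5))*conj(-sqrt(5)/2 - 1/2) + 5*(-3)*conj(0)]
      = (1/10)[(22) + (-6 + 2*sqrt(5)) + (-6 - 2*sqrt(5)) + (0)] = 10/10 = 1
  <chi_rho, chi_4> = (1/10)[1*(11)*conj(2) + 2*(1 - sqrt(5))*conj(-sqrt(5)/2 - 1/2) + 2*(1 + sqrt(5))*conj(-1/2 + sqrt(5)/2) + 5*(-3)*conj(0)]
      = (1/10)[(22) + (4) + (4) + (0)] = 30/10 = 3
Dimension check: dim(rho) = sum (mult * dim) = 0*1 + 3*1 + 1*2 + 3*2 = 11 = chi_rho(e) = 11.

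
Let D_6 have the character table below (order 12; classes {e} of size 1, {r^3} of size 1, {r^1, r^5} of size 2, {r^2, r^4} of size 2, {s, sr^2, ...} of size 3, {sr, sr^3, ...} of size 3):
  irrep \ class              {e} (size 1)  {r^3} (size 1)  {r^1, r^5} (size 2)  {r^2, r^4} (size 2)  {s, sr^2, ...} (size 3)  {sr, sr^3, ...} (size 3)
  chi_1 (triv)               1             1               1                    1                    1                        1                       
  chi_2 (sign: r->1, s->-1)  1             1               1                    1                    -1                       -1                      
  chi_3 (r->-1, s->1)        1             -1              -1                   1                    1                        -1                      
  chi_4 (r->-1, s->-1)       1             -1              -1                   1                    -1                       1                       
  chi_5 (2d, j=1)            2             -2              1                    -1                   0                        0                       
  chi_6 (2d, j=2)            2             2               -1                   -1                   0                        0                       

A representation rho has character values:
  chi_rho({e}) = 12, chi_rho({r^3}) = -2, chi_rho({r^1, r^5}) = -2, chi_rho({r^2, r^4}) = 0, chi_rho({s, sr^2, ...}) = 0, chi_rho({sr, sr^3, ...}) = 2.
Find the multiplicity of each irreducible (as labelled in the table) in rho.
Multiplicities: chi_1: 1, chi_2: 0, chi_3: 1, chi_4: 2, chi_5: 2, chi_6: 2.

Reasoning: Use <chi_rho, chi> = (1/|G|) sum_C |C| * chi_rho(C) * conj(chi(C)) with |G| = 12 for each irreducible chi in the table:
  <chi_rho, chi_1> = (1/12)[1*(12)*conj(1) + 1*(-2)*conj(1) + 2*(-2)*conj(1) + 2*(0)*conj(1) + 3*(0)*conj(1) + 3*(2)*conj(1)]
      = (1/12)[(12) + (-2) + (-4) + (0) + (0) + (6)] = 12/12 = 1
  <chi_rho, chi_2> = (1/12)[1*(12)*conj(1) + 1*(-2)*conj(1) + 2*(-2)*conj(1) + 2*(0)*conj(1) + 3*(0)*conj(-1) + 3*(2)*conj(-1)]
      = (1/12)[(12) + (-2) + (-4) + (0) + (0) + (-6)] = 0/12 = 0
  <chi_rho, chi_3> = (1/12)[1*(12)*conj(1) + 1*(-2)*conj(-1) + 2*(-2)*conj(-1) + 2*(0)*conj(1) + 3*(0)*conj(1) + 3*(2)*conj(-1)]
      = (1/12)[(12) + (2) + (4) + (0) + (0) + (-6)] = 12/12 = 1
  <chi_rho, chi_4> = (1/12)[1*(12)*conj(1) + 1*(-2)*conj(-1) + 2*(-2)*conj(-1) + 2*(0)*conj(1) + 3*(0)*conj(-1) + 3*(2)*conj(1)]
      = (1/12)[(12) + (2) + (4) + (0) + (0) + (6)] = 24/12 = 2
  <chi_rho, chi_5> = (1/12)[1*(12)*conj(2) + 1*(-2)*conj(-2) + 2*(-2)*conj(1) + 2*(0)*conj(-1) + 3*(0)*conj(0) + 3*(2)*conj(0)]
      = (1/12)[(24) + (4) + (-4) + (0) + (0) + (0)] = 24/12 = 2
  <chi_rho, chi_6> = (1/12)[1*(12)*conj(2) + 1*(-2)*conj(2) + 2*(-2)*conj(-1) + 2*(0)*conj(-1) + 3*(0)*conj(0) + 3*(2)*conj(0)]
      = (1/12)[(24) + (-4) + (4) + (0) + (0) + (0)] = 24/12 = 2
Dimension check: dim(rho) = sum (mult * dim) = 1*1 + 0*1 + 1*1 + 2*1 + 2*2 + 2*2 = 12 = chi_rho(e) = 12.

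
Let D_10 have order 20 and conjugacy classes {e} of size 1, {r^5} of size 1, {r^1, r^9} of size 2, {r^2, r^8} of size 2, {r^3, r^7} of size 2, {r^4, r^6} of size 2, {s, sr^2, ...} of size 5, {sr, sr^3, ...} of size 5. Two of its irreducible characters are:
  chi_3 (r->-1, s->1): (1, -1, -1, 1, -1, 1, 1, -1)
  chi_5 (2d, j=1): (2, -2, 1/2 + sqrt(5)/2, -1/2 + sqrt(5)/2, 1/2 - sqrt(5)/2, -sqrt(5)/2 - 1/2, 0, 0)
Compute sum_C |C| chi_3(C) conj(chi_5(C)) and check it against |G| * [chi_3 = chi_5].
Sum = 0; so <chi_3, chi_5> = 0 (distinct irreducibles are orthogonal).

Reasoning: Compute term by term over conjugacy classes (|C| * chi_3(C) * conj(chi_5(C))):
  1*(1)*conj(2) + 1*(-1)*conj(-2) + 2*(-1)*conj(1/2 + sqrt(5)/2) + 2*(1)*conj(-1/2 + sqrt(5)/2) + 2*(-1)*conj(1/2 - sqrt(5)/2) + 2*(1)*conj(-sqrt(5)/2 - 1/2) + 5*(1)*conj(0) + 5*(-1)*conj(0)
  = (2) + (2) + (-sqrt(5) - 1) + (-1 + sqrt(5)) + (-1 + sqrt(5)) + (-sqrt(5) - 1) + (0) + (0)
  = 0.
Dividing by |G| = 20 gives 0/20 = 0, matching the row-orthogonality relation <chi_3, chi_5> = [chi_3 = chi_5].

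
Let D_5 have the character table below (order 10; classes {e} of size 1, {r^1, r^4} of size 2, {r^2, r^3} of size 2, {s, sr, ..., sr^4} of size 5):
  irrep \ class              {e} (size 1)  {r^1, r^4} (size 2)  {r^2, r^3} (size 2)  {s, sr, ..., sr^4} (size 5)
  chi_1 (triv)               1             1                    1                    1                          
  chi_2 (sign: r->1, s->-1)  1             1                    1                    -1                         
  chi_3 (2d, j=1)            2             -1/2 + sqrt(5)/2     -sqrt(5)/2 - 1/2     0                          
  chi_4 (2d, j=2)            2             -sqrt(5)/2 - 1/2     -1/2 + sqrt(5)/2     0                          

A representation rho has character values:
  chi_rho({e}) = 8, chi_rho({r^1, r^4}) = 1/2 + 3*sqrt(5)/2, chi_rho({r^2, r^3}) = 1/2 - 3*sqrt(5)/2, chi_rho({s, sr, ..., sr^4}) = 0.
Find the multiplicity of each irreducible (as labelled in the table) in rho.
Multiplicities: chi_1: 1, chi_2: 1, chi_3: 3, chi_4: 0.

Explanation: Use <chi_rho, chi> = (1/|G|) sum_C |C| * chi_rho(C) * conj(chi(C)) with |G| = 10 for each irreducible chi in the table:
  <chi_rho, chi_1> = (1/10)[1*(8)*conj(1) + 2*(1/2 + 3*sqrt(5)/2)*conj(1) + 2*(1/2 - 3*sqrt(5)/2)*conj(1) + 5*(0)*conj(1)]
      = (1/10)[(8) + (1 + 3*sqrt(5)) + (1 - 3*sqrt(5)) + (0)] = 10/10 = 1
  <chi_rho, chi_2> = (1/10)[1*(8)*conj(1) + 2*(1/2 + 3*sqrt(5)/2)*conj(1) + 2*(1/2 - 3*sqrt(5)/2)*conj(1) + 5*(0)*conj(-1)]
      = (1/10)[(8) + (1 + 3*sqrt(5)) + (1 - 3*sqrt(5)) + (0)] = 10/10 = 1
  <chi_rho, chi_3> = (1/10)[1*(8)*conj(2) + 2*(1/2 + 3*sqrt(5)/2)*conj(-1/2 + sqrt(5)/2) + 2*(1/2 - 3*sqrt(5)/2)*conj(-sqrt(5)/2 - 1/2) + 5*(0)*conj(0)]
      = (1/10)[(16) + (7 - sqrt(5)) + (sqrt(5) + 7) + (0)] = 30/10 = 3
  <chi_rho, chi_4> = (1/10)[1*(8)*conj(2) + 2*(1/2 + 3*sqrt(5)/2)*conj(-sqrt(5)/2 - 1/2) + 2*(1/2 - 3*sqrt(5)/2)*conj(-1/2 + sqrt(5)/2) + 5*(0)*conj(0)]
      = (1/10)[(16) + (-8 - 2*sqrt(5)) + (-8 + 2*sqrt(5)) + (0)] = 0/10 = 0
Dimension check: dim(rho) = sum (mult * dim) = 1*1 + 1*1 + 3*2 + 0*2 = 8 = chi_rho(e) = 8.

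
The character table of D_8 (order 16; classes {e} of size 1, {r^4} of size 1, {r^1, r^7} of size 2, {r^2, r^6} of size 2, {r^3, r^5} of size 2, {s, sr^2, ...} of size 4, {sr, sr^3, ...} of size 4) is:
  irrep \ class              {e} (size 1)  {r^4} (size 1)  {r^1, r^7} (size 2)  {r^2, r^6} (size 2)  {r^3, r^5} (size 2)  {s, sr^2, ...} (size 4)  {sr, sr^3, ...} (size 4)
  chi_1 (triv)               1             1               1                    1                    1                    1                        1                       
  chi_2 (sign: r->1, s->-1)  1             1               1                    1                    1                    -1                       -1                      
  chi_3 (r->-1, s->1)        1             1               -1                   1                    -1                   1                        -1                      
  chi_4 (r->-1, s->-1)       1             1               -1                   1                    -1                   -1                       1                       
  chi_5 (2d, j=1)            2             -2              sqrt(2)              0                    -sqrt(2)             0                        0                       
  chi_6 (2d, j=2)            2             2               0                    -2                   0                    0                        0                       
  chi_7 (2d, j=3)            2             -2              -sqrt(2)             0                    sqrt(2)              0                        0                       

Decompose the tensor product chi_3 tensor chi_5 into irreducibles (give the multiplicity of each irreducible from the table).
chi_3 tensor chi_5 = chi_7 (all other irreducibles have multiplicity 0).

Explanation: The character of a tensor product is the pointwise product (chi_3 * chi_5)(C) = chi_3(C) * chi_5(C):
  {e}: (1)*(2), {r^4}: (1)*(-2), {r^1, r^7}: (-1)*(sqrt(2)), {r^2, r^6}: (1)*(0), {r^3, r^5}: (-1)*(-sqrt(2)), {s, sr^2, ...}: (1)*(0), {sr, sr^3, ...}: (-1)*(0)
so (chi_3 * chi_5) takes values
  {e} -> 2, {r^4} -> -2, {r^1, r^7} -> -sqrt(2), {r^2, r^6} -> 0, {r^3, r^5} -> sqrt(2), {s, sr^2, ...} -> 0, {sr, sr^3, ...} -> 0.
Now take the inner product of this character with each irreducible chi from the table, <chi_3*chi_5, chi> = (1/16) sum_C |C| (chi_3*chi_5)(C) conj(chi(C)):
  <chi_3*chi_5, chi_1> = (1/16)[1*(2)*conj(1) + 1*(-2)*conj(1) + 2*(-sqrt(2))*conj(1) + 2*(0)*conj(1) + 2*(sqrt(2))*conj(1) + 4*(0)*conj(1) + 4*(0)*conj(1)]
      = (1/16)[(2) + (-2) + (-2*sqrt(2)) + (0) + (2*sqrt(2)) + (0) + (0)] = 0/16 = 0
  <chi_3*chi_5, chi_2> = (1/16)[1*(2)*conj(1) + 1*(-2)*conj(1) + 2*(-sqrt(2))*conj(1) + 2*(0)*conj(1) + 2*(sqrt(2))*conj(1) + 4*(0)*conj(-1) + 4*(0)*conj(-1)]
      = (1/16)[(2) + (-2) + (-2*sqrt(2)) + (0) + (2*sqrt(2)) + (0) + (0)] = 0/16 = 0
  <chi_3*chi_5, chi_3> = (1/16)[1*(2)*conj(1) + 1*(-2)*conj(1) + 2*(-sqrt(2))*conj(-1) + 2*(0)*conj(1) + 2*(sqrt(2))*conj(-1) + 4*(0)*conj(1) + 4*(0)*conj(-1)]
      = (1/16)[(2) + (-2) + (2*sqrt(2)) + (0) + (-2*sqrt(2)) + (0) + (0)] = 0/16 = 0
  <chi_3*chi_5, chi_4> = (1/16)[1*(2)*conj(1) + 1*(-2)*conj(1) + 2*(-sqrt(2))*conj(-1) + 2*(0)*conj(1) + 2*(sqrt(2))*conj(-1) + 4*(0)*conj(-1) + 4*(0)*conj(1)]
      = (1/16)[(2) + (-2) + (2*sqrt(2)) + (0) + (-2*sqrt(2)) + (0) + (0)] = 0/16 = 0
  <chi_3*chi_5, chi_5> = (1/16)[1*(2)*conj(2) + 1*(-2)*conj(-2) + 2*(-sqrt(2))*conj(sqrt(2)) + 2*(0)*conj(0) + 2*(sqrt(2))*conj(-sqrt(2)) + 4*(0)*conj(0) + 4*(0)*conj(0)]
      = (1/16)[(4) + (4) + (-4) + (0) + (-4) + (0) + (0)] = 0/16 = 0
  <chi_3*chi_5, chi_6> = (1/16)[1*(2)*conj(2) + 1*(-2)*conj(2) + 2*(-sqrt(2))*conj(0) + 2*(0)*conj(-2) + 2*(sqrt(2))*conj(0) + 4*(0)*conj(0) + 4*(0)*conj(0)]
      = (1/16)[(4) + (-4) + (0) + (0) + (0) + (0) + (0)] = 0/16 = 0
  <chi_3*chi_5, chi_7> = (1/16)[1*(2)*conj(2) + 1*(-2)*conj(-2) + 2*(-sqrt(2))*conj(-sqrt(2)) + 2*(0)*conj(0) + 2*(sqrt(2))*conj(sqrt(2)) + 4*(0)*conj(0) + 4*(0)*conj(0)]
      = (1/16)[(4) + (4) + (4) + (0) + (4) + (0) + (0)] = 16/16 = 1
Hence the multiplicities are chi_7: 1. Dimension check: dim(chi_3)*dim(chi_5) = 1*2 = 2 and sum (mult * dim) = 1*2 = 2.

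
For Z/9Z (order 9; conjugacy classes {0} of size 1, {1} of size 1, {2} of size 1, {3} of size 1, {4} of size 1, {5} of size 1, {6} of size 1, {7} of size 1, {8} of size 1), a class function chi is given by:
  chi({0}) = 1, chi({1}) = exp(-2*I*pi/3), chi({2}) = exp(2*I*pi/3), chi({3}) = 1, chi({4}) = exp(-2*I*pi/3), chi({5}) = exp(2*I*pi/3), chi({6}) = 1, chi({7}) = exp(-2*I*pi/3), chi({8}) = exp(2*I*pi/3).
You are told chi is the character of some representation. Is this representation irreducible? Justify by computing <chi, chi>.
Irreducible: <chi, chi> = 1.

Solution. <chi, chi> = (1/|G|) sum_C |C| * |chi(C)|^2 = (1/9)[1*|1|^2 + 1*|exp(-2*I*pi/3)|^2 + 1*|exp(2*I*pi/3)|^2 + 1*|1|^2 + 1*|exp(-2*I*pi/3)|^2 + 1*|exp(2*I*pi/3)|^2 + 1*|1|^2 + 1*|exp(-2*I*pi/3)|^2 + 1*|exp(2*I*pi/3)|^2]
  = (1/9)[(1) + (1) + (1) + (1) + (1) + (1) + (1) + (1) + (1)] = 9/9 = 1.
(Exp terms are combined using exp(i*s)*conj(exp(i*t)) = exp(i*(s-t)), and sums of them are collapsed using the identity that for every m > 1 the m distinct m-th roots of unity sum to 0, e.g. 1 + exp(2*I*pi/3) + exp(-2*I*pi/3) = 0.)
A character is irreducible iff <chi, chi> = 1, so this representation is irreducible.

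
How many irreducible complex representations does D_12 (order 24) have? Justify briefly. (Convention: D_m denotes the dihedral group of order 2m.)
9

Solution. The number of irreducible complex representations of a finite group equals its number of conjugacy classes. D_12 has 9 conjugacy classes (n/2 + 3 for n even), so D_12 (order 24) has exactly 9 irreducible complex representations.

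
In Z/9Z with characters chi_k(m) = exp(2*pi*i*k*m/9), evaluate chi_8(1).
chi_8(1) = zeta_9^8 = exp(-2*I*pi/9)

Working: chi_8(1) = zeta_9^(8*1) = zeta_9^8. Since zeta_9^9 = 1, this equals zeta_9^8 = exp(2*pi*i*8/9) = exp(-2*I*pi/9).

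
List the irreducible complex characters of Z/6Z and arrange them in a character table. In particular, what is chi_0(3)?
Character table of Z/6Z (irreps indexed chi_0,...,chi_5 with chi_k(m) = zeta_6^(k*m), zeta_6 = exp(2*pi*i/6)):
  irrep \ class  {0} (size 1)  {1} (size 1)    {2} (size 1)    {3} (size 1)  {4} (size 1)    {5} (size 1)  
  chi_0          1             1               1               1             1               1             
  chi_1          1             exp(I*pi/3)     exp(2*I*pi/3)   -1            exp(-2*I*pi/3)  exp(-I*pi/3)  
  chi_2          1             exp(2*I*pi/3)   exp(-2*I*pi/3)  1             exp(2*I*pi/3)   exp(-2*I*pi/3)
  chi_3          1             -1              1               -1            1               -1            
  chi_4          1             exp(-2*I*pi/3)  exp(2*I*pi/3)   1             exp(-2*I*pi/3)  exp(2*I*pi/3) 
  chi_5          1             exp(-I*pi/3)    exp(-2*I*pi/3)  -1            exp(2*I*pi/3)   exp(I*pi/3)   

Spot check: chi_0(3) = zeta_6^(0*3) = zeta_6^0 = 1.

Working: Z/6Z is abelian, so all 6 irreducible complex representations are 1-dimensional. They are given by chi_k(m) = zeta_6^(k*m) for k = 0,...,5. Row orthogonality: sum_m chi_k(m) conj(chi_l(m)) = 6 * [k = l].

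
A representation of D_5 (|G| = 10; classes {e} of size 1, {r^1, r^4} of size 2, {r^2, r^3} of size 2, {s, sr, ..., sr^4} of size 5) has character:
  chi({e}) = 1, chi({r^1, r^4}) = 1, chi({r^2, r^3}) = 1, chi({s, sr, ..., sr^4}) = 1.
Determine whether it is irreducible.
Irreducible: <chi, chi> = 1.

Reasoning: <chi, chi> = (1/|G|) sum_C |C| * |chi(C)|^2 = (1/10)[1*|1|^2 + 2*|1|^2 + 2*|1|^2 + 5*|1|^2]
  = (1/10)[(1) + (2) + (2) + (5)] = 10/10 = 1.
A character is irreducible iff <chi, chi> = 1, so this representation is irreducible.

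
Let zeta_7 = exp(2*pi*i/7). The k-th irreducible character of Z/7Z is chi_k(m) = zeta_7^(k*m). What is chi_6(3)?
chi_6(3) = zeta_7^18 = exp(-6*I*pi/7)

Derivation: chi_6(3) = zeta_7^(6*3) = zeta_7^18. Since zeta_7^7 = 1, this equals zeta_7^4 = exp(2*pi*i*4/7) = exp(-6*I*pi/7).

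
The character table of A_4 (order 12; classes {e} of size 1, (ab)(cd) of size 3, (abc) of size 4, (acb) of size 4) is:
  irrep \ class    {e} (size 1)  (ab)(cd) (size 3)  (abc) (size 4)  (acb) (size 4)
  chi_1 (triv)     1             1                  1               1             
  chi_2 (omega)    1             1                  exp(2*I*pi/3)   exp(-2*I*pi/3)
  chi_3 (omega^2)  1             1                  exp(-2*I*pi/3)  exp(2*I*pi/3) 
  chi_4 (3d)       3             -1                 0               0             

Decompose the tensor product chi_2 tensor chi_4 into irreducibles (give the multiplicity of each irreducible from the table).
chi_2 tensor chi_4 = chi_4 (all other irreducibles have multiplicity 0).

Explanation: The character of a tensor product is the pointwise product (chi_2 * chi_4)(C) = chi_2(C) * chi_4(C):
  {e}: (1)*(3), (ab)(cd): (1)*(-1), (abc): (exp(2*I*pi/3))*(0), (acb): (exp(-2*I*pi/3))*(0)
so (chi_2 * chi_4) takes values
  {e} -> 3, (ab)(cd) -> -1, (abc) -> 0, (acb) -> 0.
Now take the inner product of this character with each irreducible chi from the table, <chi_2*chi_4, chi> = (1/12) sum_C |C| (chi_2*chi_4)(C) conj(chi(C)):
  <chi_2*chi_4, chi_1> = (1/12)[1*(3)*conj(1) + 3*(-1)*conj(1) + 4*(0)*conj(1) + 4*(0)*conj(1)]
      = (1/12)[(3) + (-3) + (0) + (0)] = 0/12 = 0
  <chi_2*chi_4, chi_2> = (1/12)[1*(3)*conj(1) + 3*(-1)*conj(1) + 4*(0)*conj(exp(2*I*pi/3)) + 4*(0)*conj(exp(-2*I*pi/3))]
      = (1/12)[(3) + (-3) + (0) + (0)] = 0/12 = 0
  <chi_2*chi_4, chi_3> = (1/12)[1*(3)*conj(1) + 3*(-1)*conj(1) + 4*(0)*conj(exp(-2*I*pi/3)) + 4*(0)*conj(exp(2*I*pi/3))]
      = (1/12)[(3) + (-3) + (0) + (0)] = 0/12 = 0
  <chi_2*chi_4, chi_4> = (1/12)[1*(3)*conj(3) + 3*(-1)*conj(-1) + 4*(0)*conj(0) + 4*(0)*conj(0)]
      = (1/12)[(9) + (3) + (0) + (0)] = 12/12 = 1
(Exp terms are combined using exp(i*s)*conj(exp(i*t)) = exp(i*(s-t)), and sums of them are collapsed using the identity that for every m > 1 the m distinct m-th roots of unity sum to 0, e.g. 1 + exp(2*I*pi/3) + exp(-2*I*pi/3) = 0.)
Hence the multiplicities are chi_4: 1. Dimension check: dim(chi_2)*dim(chi_4) = 1*3 = 3 and sum (mult * dim) = 1*3 = 3.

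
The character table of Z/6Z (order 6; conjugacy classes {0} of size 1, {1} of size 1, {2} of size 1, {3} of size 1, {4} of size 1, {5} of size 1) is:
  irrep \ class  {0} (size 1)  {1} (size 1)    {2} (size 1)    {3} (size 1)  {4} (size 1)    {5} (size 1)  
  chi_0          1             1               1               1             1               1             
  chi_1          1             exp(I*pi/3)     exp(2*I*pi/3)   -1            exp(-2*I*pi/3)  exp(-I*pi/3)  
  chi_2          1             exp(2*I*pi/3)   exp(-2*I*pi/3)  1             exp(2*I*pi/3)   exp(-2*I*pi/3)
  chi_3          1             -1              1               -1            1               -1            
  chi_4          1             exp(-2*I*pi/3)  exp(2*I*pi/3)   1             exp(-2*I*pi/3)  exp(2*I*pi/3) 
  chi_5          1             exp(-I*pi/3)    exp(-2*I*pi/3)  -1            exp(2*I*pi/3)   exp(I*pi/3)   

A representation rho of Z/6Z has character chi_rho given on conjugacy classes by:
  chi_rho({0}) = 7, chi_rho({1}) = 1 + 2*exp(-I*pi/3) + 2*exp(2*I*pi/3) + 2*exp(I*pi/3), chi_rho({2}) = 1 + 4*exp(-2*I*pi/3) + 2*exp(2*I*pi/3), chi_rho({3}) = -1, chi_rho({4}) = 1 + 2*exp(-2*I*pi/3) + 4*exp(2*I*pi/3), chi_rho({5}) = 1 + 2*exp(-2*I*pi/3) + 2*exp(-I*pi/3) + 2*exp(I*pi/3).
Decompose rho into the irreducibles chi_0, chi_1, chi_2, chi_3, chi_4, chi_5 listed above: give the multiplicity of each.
Multiplicities: chi_0: 1, chi_1: 2, chi_2: 2, chi_3: 0, chi_4: 0, chi_5: 2.

Details: Use <chi_rho, chi> = (1/|G|) sum_C |C| * chi_rho(C) * conj(chi(C)) with |G| = 6 for each irreducible chi in the table:
  <chi_rho, chi_0> = (1/6)[1*(7)*conj(1) + 1*(1 + 2*exp(-I*pi/3) + 2*exp(2*I*pi/3) + 2*exp(I*pi/3))*conj(1) + 1*(1 + 4*exp(-2*I*pi/3) + 2*exp(2*I*pi/3))*conj(1) + 1*(-1)*conj(1) + 1*(1 + 2*exp(-2*I*pi/3) + 4*exp(2*I*pi/3))*conj(1) + 1*(1 + 2*exp(-2*I*pi/3) + 2*exp(-I*pi/3) + 2*exp(I*pi/3))*conj(1)]
      = (1/6)[(7) + (1 + 2*exp(-I*pi/3) + 2*exp(2*I*pi/3) + 2*exp(I*pi/3)) + (1 + 4*exp(-2*I*pi/3) + 2*exp(2*I*pi/3)) + (-1) + (1 + 2*exp(-2*I*pi/3) + 4*exp(2*I*pi/3)) + (1 + 2*exp(-2*I*pi/3) + 2*exp(-I*pi/3) + 2*exp(I*pi/3))] = 6/6 = 1
  <chi_rho, chi_1> = (1/6)[1*(7)*conj(1) + 1*(1 + 2*exp(-I*pi/3) + 2*exp(2*I*pi/3) + 2*exp(I*pi/3))*conj(exp(I*pi/3)) + 1*(1 + 4*exp(-2*I*pi/3) + 2*exp(2*I*pi/3))*conj(exp(2*I*pi/3)) + 1*(-1)*conj(-1) + 1*(1 + 2*exp(-2*I*pi/3) + 4*exp(2*I*pi/3))*conj(exp(-2*I*pi/3)) + 1*(1 + 2*exp(-2*I*pi/3) + 2*exp(-I*pi/3) + 2*exp(I*pi/3))*conj(exp(-I*pi/3))]
      = (1/6)[(7) + (2 + 2*exp(-2*I*pi/3) + exp(-I*pi/3) + 2*exp(I*pi/3)) + (2 + exp(-2*I*pi/3) + 4*exp(2*I*pi/3)) + (1) + (2 + 4*exp(-2*I*pi/3) + exp(2*I*pi/3)) + (2 + 2*exp(-I*pi/3) + exp(I*pi/3) + 2*exp(2*I*pi/3))] = 12/6 = 2
  <chi_rho, chi_2> = (1/6)[1*(7)*conj(1) + 1*(1 + 2*exp(-I*pi/3) + 2*exp(2*I*pi/3) + 2*exp(I*pi/3))*conj(exp(2*I*pi/3)) + 1*(1 + 4*exp(-2*I*pi/3) + 2*exp(2*I*pi/3))*conj(exp(-2*I*pi/3)) + 1*(-1)*conj(1) + 1*(1 + 2*exp(-2*I*pi/3) + 4*exp(2*I*pi/3))*conj(exp(2*I*pi/3)) + 1*(1 + 2*exp(-2*I*pi/3) + 2*exp(-I*pi/3) + 2*exp(I*pi/3))*conj(exp(-2*I*pi/3))]
      = (1/6)[(7) + (2*exp(-I*pi/3) + exp(-2*I*pi/3)) + (4 + 2*exp(-2*I*pi/3) + exp(2*I*pi/3)) + (-1) + (4 + exp(-2*I*pi/3) + 2*exp(2*I*pi/3)) + (exp(2*I*pi/3) + 2*exp(I*pi/3))] = 12/6 = 2
  <chi_rho, chi_3> = (1/6)[1*(7)*conj(1) + 1*(1 + 2*exp(-I*pi/3) + 2*exp(2*I*pi/3) + 2*exp(I*pi/3))*conj(-1) + 1*(1 + 4*exp(-2*I*pi/3) + 2*exp(2*I*pi/3))*conj(1) + 1*(-1)*conj(-1) + 1*(1 + 2*exp(-2*I*pi/3) + 4*exp(2*I*pi/3))*conj(1) + 1*(1 + 2*exp(-2*I*pi/3) + 2*exp(-I*pi/3) + 2*exp(I*pi/3))*conj(-1)]
      = (1/6)[(7) + (-1 - 2*exp(I*pi/3) - 2*exp(2*I*pi/3) - 2*exp(-I*pi/3)) + (1 + 4*exp(-2*I*pi/3) + 2*exp(2*I*pi/3)) + (1) + (1 + 2*exp(-2*I*pi/3) + 4*exp(2*I*pi/3)) + (-1 - 2*exp(I*pi/3) - 2*exp(-I*pi/3) - 2*exp(-2*I*pi/3))] = 0/6 = 0
  <chi_rho, chi_4> = (1/6)[1*(7)*conj(1) + 1*(1 + 2*exp(-I*pi/3) + 2*exp(2*I*pi/3) + 2*exp(I*pi/3))*conj(exp(-2*I*pi/3)) + 1*(1 + 4*exp(-2*I*pi/3) + 2*exp(2*I*pi/3))*conj(exp(2*I*pi/3)) + 1*(-1)*conj(1) + 1*(1 + 2*exp(-2*I*pi/3) + 4*exp(2*I*pi/3))*conj(exp(-2*I*pi/3)) + 1*(1 + 2*exp(-2*I*pi/3) + 2*exp(-I*pi/3) + 2*exp(I*pi/3))*conj(exp(2*I*pi/3))]
      = (1/6)[(7) + (-2 + 2*exp(-2*I*pi/3) + exp(2*I*pi/3) + 2*exp(I*pi/3)) + (2 + exp(-2*I*pi/3) + 4*exp(2*I*pi/3)) + (-1) + (2 + 4*exp(-2*I*pi/3) + exp(2*I*pi/3)) + (-2 + 2*exp(-I*pi/3) + exp(-2*I*pi/3) + 2*exp(2*I*pi/3))] = 0/6 = 0
  <chi_rho, chi_5> = (1/6)[1*(7)*conj(1) + 1*(1 + 2*exp(-I*pi/3) + 2*exp(2*I*pi/3) + 2*exp(I*pi/3))*conj(exp(-I*pi/3)) + 1*(1 + 4*exp(-2*I*pi/3) + 2*exp(2*I*pi/3))*conj(exp(-2*I*pi/3)) + 1*(-1)*conj(-1) + 1*(1 + 2*exp(-2*I*pi/3) + 4*exp(2*I*pi/3))*conj(exp(2*I*pi/3)) + 1*(1 + 2*exp(-2*I*pi/3) + 2*exp(-I*pi/3) + 2*exp(I*pi/3))*conj(exp(I*pi/3))]
      = (1/6)[(7) + (exp(I*pi/3) + 2*exp(2*I*pi/3)) + (4 + 2*exp(-2*I*pi/3) + exp(2*I*pi/3)) + (1) + (4 + exp(-2*I*pi/3) + 2*exp(2*I*pi/3)) + (2*exp(-2*I*pi/3) + exp(-I*pi/3))] = 12/6 = 2
(Exp terms are combined using exp(i*s)*conj(exp(i*t)) = exp(i*(s-t)), and sums of them are collapsed using the identity that for every m > 1 the m distinct m-th roots of unity sum to 0, e.g. 1 + exp(2*I*pi/3) + exp(-2*I*pi/3) = 0.)
Dimension check: dim(rho) = sum (mult * dim) = 1*1 + 2*1 + 2*1 + 0*1 + 0*1 + 2*1 = 7 = chi_rho(e) = 7.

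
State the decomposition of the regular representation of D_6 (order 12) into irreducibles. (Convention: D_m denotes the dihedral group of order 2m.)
Each irreducible V_i of dimension d_i appears with multiplicity d_i, i.e. rho_reg = (direct sum over all irreducibles V_i) d_i V_i. The irreducible dimensions for D_6 are 1, 1, 1, 1, 2, 2: 4 irreducibles of dimension 1, each with multiplicity 1; 2 irreducibles of dimension 2, each with multiplicity 2. Total dimension 4*1*1 + 2*2*2 = 12 = |G|.

Working: General theorem: in the regular representation of a finite group G, each irreducible appears with multiplicity equal to its dimension. Check: dim(rho_reg) = sum d_i^2 = 1 + 1 + 1 + 1 + 4 + 4 = 12 = |G|.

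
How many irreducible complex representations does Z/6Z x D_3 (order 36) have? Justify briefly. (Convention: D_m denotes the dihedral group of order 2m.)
18

Details: The number of irreducible complex representations of a finite group equals its number of conjugacy classes. For a direct product, #classes(G x H) = #classes(G) * #classes(H). Z/6Z has 6 classes (abelian), D_3 has 3 classes, so 6 * 3 = 18, so Z/6Z x D_3 (order 36) has exactly 18 irreducible complex representations.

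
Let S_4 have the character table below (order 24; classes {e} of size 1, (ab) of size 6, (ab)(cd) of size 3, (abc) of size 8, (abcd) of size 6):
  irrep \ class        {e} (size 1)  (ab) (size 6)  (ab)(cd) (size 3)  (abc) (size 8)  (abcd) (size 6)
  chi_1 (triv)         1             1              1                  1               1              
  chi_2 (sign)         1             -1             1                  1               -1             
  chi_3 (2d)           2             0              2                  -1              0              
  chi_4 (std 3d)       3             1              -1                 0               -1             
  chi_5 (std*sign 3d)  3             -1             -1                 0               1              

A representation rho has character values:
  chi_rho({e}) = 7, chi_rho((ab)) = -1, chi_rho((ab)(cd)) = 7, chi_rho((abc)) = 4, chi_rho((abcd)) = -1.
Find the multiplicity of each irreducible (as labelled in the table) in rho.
Multiplicities: chi_1: 2, chi_2: 3, chi_3: 1, chi_4: 0, chi_5: 0.

Solution. Use <chi_rho, chi> = (1/|G|) sum_C |C| * chi_rho(C) * conj(chi(C)) with |G| = 24 for each irreducible chi in the table:
  <chi_rho, chi_1> = (1/24)[1*(7)*conj(1) + 6*(-1)*conj(1) + 3*(7)*conj(1) + 8*(4)*conj(1) + 6*(-1)*conj(1)]
      = (1/24)[(7) + (-6) + (21) + (32) + (-6)] = 48/24 = 2
  <chi_rho, chi_2> = (1/24)[1*(7)*conj(1) + 6*(-1)*conj(-1) + 3*(7)*conj(1) + 8*(4)*conj(1) + 6*(-1)*conj(-1)]
      = (1/24)[(7) + (6) + (21) + (32) + (6)] = 72/24 = 3
  <chi_rho, chi_3> = (1/24)[1*(7)*conj(2) + 6*(-1)*conj(0) + 3*(7)*conj(2) + 8*(4)*conj(-1) + 6*(-1)*conj(0)]
      = (1/24)[(14) + (0) + (42) + (-32) + (0)] = 24/24 = 1
  <chi_rho, chi_4> = (1/24)[1*(7)*conj(3) + 6*(-1)*conj(1) + 3*(7)*conj(-1) + 8*(4)*conj(0) + 6*(-1)*conj(-1)]
      = (1/24)[(21) + (-6) + (-21) + (0) + (6)] = 0/24 = 0
  <chi_rho, chi_5> = (1/24)[1*(7)*conj(3) + 6*(-1)*conj(-1) + 3*(7)*conj(-1) + 8*(4)*conj(0) + 6*(-1)*conj(1)]
      = (1/24)[(21) + (6) + (-21) + (0) + (-6)] = 0/24 = 0
Dimension check: dim(rho) = sum (mult * dim) = 2*1 + 3*1 + 1*2 + 0*3 + 0*3 = 7 = chi_rho(e) = 7.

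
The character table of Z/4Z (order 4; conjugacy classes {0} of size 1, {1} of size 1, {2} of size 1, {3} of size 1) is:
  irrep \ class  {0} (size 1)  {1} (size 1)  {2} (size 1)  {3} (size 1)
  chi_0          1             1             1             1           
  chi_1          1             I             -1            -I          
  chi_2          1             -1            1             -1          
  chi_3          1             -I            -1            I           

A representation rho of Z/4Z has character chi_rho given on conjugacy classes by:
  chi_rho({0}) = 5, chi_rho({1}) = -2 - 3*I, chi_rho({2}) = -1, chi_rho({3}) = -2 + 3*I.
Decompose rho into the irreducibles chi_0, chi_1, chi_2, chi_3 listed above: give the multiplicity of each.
Multiplicities: chi_0: 0, chi_1: 0, chi_2: 2, chi_3: 3.

Argument: Use <chi_rho, chi> = (1/|G|) sum_C |C| * chi_rho(C) * conj(chi(C)) with |G| = 4 for each irreducible chi in the table:
  <chi_rho, chi_0> = (1/4)[1*(5)*conj(1) + 1*(-2 - 3*I)*conj(1) + 1*(-1)*conj(1) + 1*(-2 + 3*I)*conj(1)]
      = (1/4)[(5) + (-2 - 3*I) + (-1) + (-2 + 3*I)] = 0/4 = 0
  <chi_rho, chi_1> = (1/4)[1*(5)*conj(1) + 1*(-2 - 3*I)*conj(I) + 1*(-1)*conj(-1) + 1*(-2 + 3*I)*conj(-I)]
      = (1/4)[(5) + (-3 + 2*I) + (1) + (-3 - 2*I)] = 0/4 = 0
  <chi_rho, chi_2> = (1/4)[1*(5)*conj(1) + 1*(-2 - 3*I)*conj(-1) + 1*(-1)*conj(1) + 1*(-2 + 3*I)*conj(-1)]
      = (1/4)[(5) + (2 + 3*I) + (-1) + (2 - 3*I)] = 8/4 = 2
  <chi_rho, chi_3> = (1/4)[1*(5)*conj(1) + 1*(-2 - 3*I)*conj(-I) + 1*(-1)*conj(-1) + 1*(-2 + 3*I)*conj(I)]
      = (1/4)[(5) + (3 - 2*I) + (1) + (3 + 2*I)] = 12/4 = 3
(Exp terms are combined using exp(i*s)*conj(exp(i*t)) = exp(i*(s-t)), and sums of them are collapsed using the identity that for every m > 1 the m distinct m-th roots of unity sum to 0, e.g. 1 + exp(2*I*pi/3) + exp(-2*I*pi/3) = 0.)
Dimension check: dim(rho) = sum (mult * dim) = 0*1 + 0*1 + 2*1 + 3*1 = 5 = chi_rho(e) = 5.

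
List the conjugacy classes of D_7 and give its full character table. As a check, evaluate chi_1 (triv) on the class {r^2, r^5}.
Conjugacy classes: {e} of size 1, {r^1, r^6} of size 2, {r^2, r^5} of size 2, {r^3, r^4} of size 2, {s, sr, ..., sr^6} of size 7.
Character table:
  irrep \ class              {e} (size 1)  {r^1, r^6} (size 2)  {r^2, r^5} (size 2)  {r^3, r^4} (size 2)  {s, sr, ..., sr^6} (size 7)
  chi_1 (triv)               1             1                    1                    1                    1                          
  chi_2 (sign: r->1, s->-1)  1             1                    1                    1                    -1                         
  chi_3 (2d, j=1)            2             2*cos(2*pi/7)        -2*cos(3*pi/7)       -2*cos(pi/7)         0                          
  chi_4 (2d, j=2)            2             -2*cos(3*pi/7)       -2*cos(pi/7)         2*cos(2*pi/7)        0                          
  chi_5 (2d, j=3)            2             -2*cos(pi/7)         2*cos(2*pi/7)        -2*cos(3*pi/7)       0                          

Spot check: chi_1 (triv) on {r^2, r^5} = 1.

Solution. D_7 has order 2*7 = 14 with 5 conjugacy classes, hence 5 irreducibles. Sum of squared dims 1 + 1 + 4 + 4 + 4 = 14 = |G|. Linear characters come from the abelianisation; the 2-dimensional irreps have character r^k -> 2*cos(2*pi*j*k/7), reflections -> 0.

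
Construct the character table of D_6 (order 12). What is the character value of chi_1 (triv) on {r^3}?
Conjugacy classes: {e} of size 1, {r^3} of size 1, {r^1, r^5} of size 2, {r^2, r^4} of size 2, {s, sr^2, ...} of size 3, {sr, sr^3, ...} of size 3.
Character table:
  irrep \ class              {e} (size 1)  {r^3} (size 1)  {r^1, r^5} (size 2)  {r^2, r^4} (size 2)  {s, sr^2, ...} (size 3)  {sr, sr^3, ...} (size 3)
  chi_1 (triv)               1             1               1                    1                    1                        1                       
  chi_2 (sign: r->1, s->-1)  1             1               1                    1                    -1                       -1                      
  chi_3 (r->-1, s->1)        1             -1              -1                   1                    1                        -1                      
  chi_4 (r->-1, s->-1)       1             -1              -1                   1                    -1                       1                       
  chi_5 (2d, j=1)            2             -2              1                    -1                   0                        0                       
  chi_6 (2d, j=2)            2             2               -1                   -1                   0                        0                       

Spot check: chi_1 (triv) on {r^3} = 1.

Why: D_6 has order 2*6 = 12 with 6 conjugacy classes, hence 6 irreducibles. Sum of squared dims 1 + 1 + 1 + 1 + 4 + 4 = 12 = |G|. Linear characters come from the abelianisation; the 2-dimensional irreps have character r^k -> 2*cos(2*pi*j*k/6), reflections -> 0.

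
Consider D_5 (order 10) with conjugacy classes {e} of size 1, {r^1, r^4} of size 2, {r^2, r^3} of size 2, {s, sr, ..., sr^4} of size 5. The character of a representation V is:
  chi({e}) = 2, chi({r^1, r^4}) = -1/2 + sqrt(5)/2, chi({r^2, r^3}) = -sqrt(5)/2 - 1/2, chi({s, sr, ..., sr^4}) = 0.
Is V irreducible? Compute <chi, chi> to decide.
Irreducible: <chi, chi> = 1.

Details: <chi, chi> = (1/|G|) sum_C |C| * |chi(C)|^2 = (1/10)[1*|2|^2 + 2*|-1/2 + sqrt(5)/2|^2 + 2*|-sqrt(5)/2 - 1/2|^2 + 5*|0|^2]
  = (1/10)[(4) + (3 - sqrt(5)) + (sqrt(5) + 3) + (0)] = 10/10 = 1.
A character is irreducible iff <chi, chi> = 1, so this representation is irreducible.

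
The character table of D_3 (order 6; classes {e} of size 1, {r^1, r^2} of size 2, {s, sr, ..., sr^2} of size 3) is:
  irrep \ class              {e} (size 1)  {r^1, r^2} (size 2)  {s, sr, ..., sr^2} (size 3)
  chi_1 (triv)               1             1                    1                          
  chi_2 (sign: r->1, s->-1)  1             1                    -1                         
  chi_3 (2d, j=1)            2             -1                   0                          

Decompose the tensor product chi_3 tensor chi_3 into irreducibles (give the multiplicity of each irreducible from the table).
chi_3 tensor chi_3 = chi_1 + chi_2 + chi_3 (all other irreducibles have multiplicity 0).

Solution. The character of a tensor product is the pointwise product (chi_3 * chi_3)(C) = chi_3(C) * chi_3(C):
  {e}: (2)*(2), {r^1, r^2}: (-1)*(-1), {s, sr, ..., sr^2}: (0)*(0)
so (chi_3 * chi_3) takes values
  {e} -> 4, {r^1, r^2} -> 1, {s, sr, ..., sr^2} -> 0.
Now take the inner product of this character with each irreducible chi from the table, <chi_3*chi_3, chi> = (1/6) sum_C |C| (chi_3*chi_3)(C) conj(chi(C)):
  <chi_3*chi_3, chi_1> = (1/6)[1*(4)*conj(1) + 2*(1)*conj(1) + 3*(0)*conj(1)]
      = (1/6)[(4) + (2) + (0)] = 6/6 = 1
  <chi_3*chi_3, chi_2> = (1/6)[1*(4)*conj(1) + 2*(1)*conj(1) + 3*(0)*conj(-1)]
      = (1/6)[(4) + (2) + (0)] = 6/6 = 1
  <chi_3*chi_3, chi_3> = (1/6)[1*(4)*conj(2) + 2*(1)*conj(-1) + 3*(0)*conj(0)]
      = (1/6)[(8) + (-2) + (0)] = 6/6 = 1
Hence the multiplicities are chi_1: 1, chi_2: 1, chi_3: 1. Dimension check: dim(chi_3)*dim(chi_3) = 2*2 = 4 and sum (mult * dim) = 1*1 + 1*1 + 1*2 = 4.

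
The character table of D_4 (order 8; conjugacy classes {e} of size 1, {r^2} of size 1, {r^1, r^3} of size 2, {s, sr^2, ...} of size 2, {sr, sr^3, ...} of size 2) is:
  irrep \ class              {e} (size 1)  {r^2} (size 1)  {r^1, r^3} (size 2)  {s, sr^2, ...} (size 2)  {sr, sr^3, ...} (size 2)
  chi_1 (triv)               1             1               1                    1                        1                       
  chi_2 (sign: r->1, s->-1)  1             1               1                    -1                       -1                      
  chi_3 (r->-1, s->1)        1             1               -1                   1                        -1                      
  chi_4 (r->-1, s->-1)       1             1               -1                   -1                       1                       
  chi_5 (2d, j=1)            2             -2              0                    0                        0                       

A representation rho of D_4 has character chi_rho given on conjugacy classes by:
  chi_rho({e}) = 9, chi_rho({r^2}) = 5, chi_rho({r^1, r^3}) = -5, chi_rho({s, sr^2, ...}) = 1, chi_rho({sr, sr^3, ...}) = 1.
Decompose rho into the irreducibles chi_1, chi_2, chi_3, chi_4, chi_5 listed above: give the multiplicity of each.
Multiplicities: chi_1: 1, chi_2: 0, chi_3: 3, chi_4: 3, chi_5: 1.

Reasoning: Use <chi_rho, chi> = (1/|G|) sum_C |C| * chi_rho(C) * conj(chi(C)) with |G| = 8 for each irreducible chi in the table:
  <chi_rho, chi_1> = (1/8)[1*(9)*conj(1) + 1*(5)*conj(1) + 2*(-5)*conj(1) + 2*(1)*conj(1) + 2*(1)*conj(1)]
      = (1/8)[(9) + (5) + (-10) + (2) + (2)] = 8/8 = 1
  <chi_rho, chi_2> = (1/8)[1*(9)*conj(1) + 1*(5)*conj(1) + 2*(-5)*conj(1) + 2*(1)*conj(-1) + 2*(1)*conj(-1)]
      = (1/8)[(9) + (5) + (-10) + (-2) + (-2)] = 0/8 = 0
  <chi_rho, chi_3> = (1/8)[1*(9)*conj(1) + 1*(5)*conj(1) + 2*(-5)*conj(-1) + 2*(1)*conj(1) + 2*(1)*conj(-1)]
      = (1/8)[(9) + (5) + (10) + (2) + (-2)] = 24/8 = 3
  <chi_rho, chi_4> = (1/8)[1*(9)*conj(1) + 1*(5)*conj(1) + 2*(-5)*conj(-1) + 2*(1)*conj(-1) + 2*(1)*conj(1)]
      = (1/8)[(9) + (5) + (10) + (-2) + (2)] = 24/8 = 3
  <chi_rho, chi_5> = (1/8)[1*(9)*conj(2) + 1*(5)*conj(-2) + 2*(-5)*conj(0) + 2*(1)*conj(0) + 2*(1)*conj(0)]
      = (1/8)[(18) + (-10) + (0) + (0) + (0)] = 8/8 = 1
Dimension check: dim(rho) = sum (mult * dim) = 1*1 + 0*1 + 3*1 + 3*1 + 1*2 = 9 = chi_rho(e) = 9.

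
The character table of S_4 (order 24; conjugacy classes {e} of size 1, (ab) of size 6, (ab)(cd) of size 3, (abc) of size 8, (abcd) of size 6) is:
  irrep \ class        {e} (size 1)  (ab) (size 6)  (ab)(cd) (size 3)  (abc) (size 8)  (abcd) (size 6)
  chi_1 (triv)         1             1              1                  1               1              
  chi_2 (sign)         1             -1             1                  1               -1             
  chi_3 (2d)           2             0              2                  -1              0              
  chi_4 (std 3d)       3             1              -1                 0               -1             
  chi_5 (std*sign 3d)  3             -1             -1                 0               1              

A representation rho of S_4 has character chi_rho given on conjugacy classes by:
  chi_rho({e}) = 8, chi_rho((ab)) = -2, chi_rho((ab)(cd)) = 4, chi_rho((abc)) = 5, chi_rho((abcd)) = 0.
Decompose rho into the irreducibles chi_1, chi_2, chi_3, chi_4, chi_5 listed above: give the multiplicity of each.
Multiplicities: chi_1: 2, chi_2: 3, chi_3: 0, chi_4: 0, chi_5: 1.

Derivation: Use <chi_rho, chi> = (1/|G|) sum_C |C| * chi_rho(C) * conj(chi(C)) with |G| = 24 for each irreducible chi in the table:
  <chi_rho, chi_1> = (1/24)[1*(8)*conj(1) + 6*(-2)*conj(1) + 3*(4)*conj(1) + 8*(5)*conj(1) + 6*(0)*conj(1)]
      = (1/24)[(8) + (-12) + (12) + (40) + (0)] = 48/24 = 2
  <chi_rho, chi_2> = (1/24)[1*(8)*conj(1) + 6*(-2)*conj(-1) + 3*(4)*conj(1) + 8*(5)*conj(1) + 6*(0)*conj(-1)]
      = (1/24)[(8) + (12) + (12) + (40) + (0)] = 72/24 = 3
  <chi_rho, chi_3> = (1/24)[1*(8)*conj(2) + 6*(-2)*conj(0) + 3*(4)*conj(2) + 8*(5)*conj(-1) + 6*(0)*conj(0)]
      = (1/24)[(16) + (0) + (24) + (-40) + (0)] = 0/24 = 0
  <chi_rho, chi_4> = (1/24)[1*(8)*conj(3) + 6*(-2)*conj(1) + 3*(4)*conj(-1) + 8*(5)*conj(0) + 6*(0)*conj(-1)]
      = (1/24)[(24) + (-12) + (-12) + (0) + (0)] = 0/24 = 0
  <chi_rho, chi_5> = (1/24)[1*(8)*conj(3) + 6*(-2)*conj(-1) + 3*(4)*conj(-1) + 8*(5)*conj(0) + 6*(0)*conj(1)]
      = (1/24)[(24) + (12) + (-12) + (0) + (0)] = 24/24 = 1
Dimension check: dim(rho) = sum (mult * dim) = 2*1 + 3*1 + 0*2 + 0*3 + 1*3 = 8 = chi_rho(e) = 8.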